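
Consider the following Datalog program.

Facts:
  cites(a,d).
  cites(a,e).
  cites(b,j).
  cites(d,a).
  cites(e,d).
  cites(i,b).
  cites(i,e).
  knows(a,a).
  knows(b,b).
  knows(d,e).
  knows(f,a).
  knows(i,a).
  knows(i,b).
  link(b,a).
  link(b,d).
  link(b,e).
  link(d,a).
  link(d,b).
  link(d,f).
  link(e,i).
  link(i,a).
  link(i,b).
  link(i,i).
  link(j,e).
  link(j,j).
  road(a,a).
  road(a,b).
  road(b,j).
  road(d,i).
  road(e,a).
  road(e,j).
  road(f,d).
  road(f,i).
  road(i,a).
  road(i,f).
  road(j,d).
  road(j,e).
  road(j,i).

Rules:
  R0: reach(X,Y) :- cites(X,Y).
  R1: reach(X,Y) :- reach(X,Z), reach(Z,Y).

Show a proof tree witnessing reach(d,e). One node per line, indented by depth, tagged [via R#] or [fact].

round 1: derive reach(a,d) via R0 from cites(a,d)
round 1: derive reach(a,e) via R0 from cites(a,e)
round 1: derive reach(b,j) via R0 from cites(b,j)
round 1: derive reach(d,a) via R0 from cites(d,a)
round 1: derive reach(e,d) via R0 from cites(e,d)
round 1: derive reach(i,b) via R0 from cites(i,b)
round 1: derive reach(i,e) via R0 from cites(i,e)
round 2: derive reach(a,a) via R1 from reach(a,d), reach(d,a)
round 2: derive reach(d,d) via R1 from reach(d,a), reach(a,d)
round 2: derive reach(d,e) via R1 from reach(d,a), reach(a,e)
round 2: derive reach(e,a) via R1 from reach(e,d), reach(d,a)
round 2: derive reach(i,d) via R1 from reach(i,e), reach(e,d)
round 2: derive reach(i,j) via R1 from reach(i,b), reach(b,j)
round 3: derive reach(e,e) via R1 from reach(e,a), reach(a,e)
round 3: derive reach(i,a) via R1 from reach(i,d), reach(d,a)

reach(d,e)  [via R1]
  reach(d,a)  [via R0]
    cites(d,a)  [fact]
  reach(a,e)  [via R0]
    cites(a,e)  [fact]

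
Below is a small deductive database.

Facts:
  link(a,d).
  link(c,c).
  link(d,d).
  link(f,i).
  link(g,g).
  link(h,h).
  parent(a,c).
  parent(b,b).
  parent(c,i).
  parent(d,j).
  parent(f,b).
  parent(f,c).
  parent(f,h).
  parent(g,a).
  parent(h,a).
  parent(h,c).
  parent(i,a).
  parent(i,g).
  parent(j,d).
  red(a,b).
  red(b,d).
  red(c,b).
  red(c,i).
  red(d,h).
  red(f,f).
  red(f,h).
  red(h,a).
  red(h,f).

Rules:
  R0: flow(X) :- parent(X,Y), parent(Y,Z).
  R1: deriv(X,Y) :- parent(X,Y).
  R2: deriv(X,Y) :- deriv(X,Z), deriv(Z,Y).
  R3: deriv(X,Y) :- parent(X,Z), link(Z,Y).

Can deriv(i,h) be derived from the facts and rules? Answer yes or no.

round 1: derive deriv(a,c) via R1 from parent(a,c)
round 1: derive deriv(b,b) via R1 from parent(b,b)
round 1: derive deriv(c,i) via R1 from parent(c,i)
round 1: derive deriv(d,j) via R1 from parent(d,j)
round 1: derive deriv(f,b) via R1 from parent(f,b)
round 1: derive deriv(f,c) via R1 from parent(f,c)
round 1: derive deriv(f,h) via R1 from parent(f,h)
round 1: derive deriv(g,a) via R1 from parent(g,a)
round 1: derive deriv(h,a) via R1 from parent(h,a)
round 1: derive deriv(h,c) via R1 from parent(h,c)
round 1: derive deriv(i,a) via R1 from parent(i,a)
round 1: derive deriv(i,g) via R1 from parent(i,g)
round 1: derive deriv(j,d) via R1 from parent(j,d)
round 1: derive deriv(g,d) via R3 from parent(g,a), link(a,d)
round 1: derive deriv(h,d) via R3 from parent(h,a), link(a,d)
round 1: derive deriv(i,d) via R3 from parent(i,a), link(a,d)
round 2: derive deriv(a,i) via R2 from deriv(a,c), deriv(c,i)
round 2: derive deriv(c,a) via R2 from deriv(c,i), deriv(i,a)
round 2: derive deriv(c,d) via R2 from deriv(c,i), deriv(i,d)
round 2: derive deriv(c,g) via R2 from deriv(c,i), deriv(i,g)
round 2: derive deriv(d,d) via R2 from deriv(d,j), deriv(j,d)
round 2: derive deriv(f,a) via R2 from deriv(f,h), deriv(h,a)
round 2: derive deriv(f,d) via R2 from deriv(f,h), deriv(h,d)
round 2: derive deriv(f,i) via R2 from deriv(f,c), deriv(c,i)
round 2: derive deriv(g,c) via R2 from deriv(g,a), deriv(a,c)
round 2: derive deriv(g,j) via R2 from deriv(g,d), deriv(d,j)
round 2: derive deriv(h,i) via R2 from deriv(h,c), deriv(c,i)
round 2: derive deriv(h,j) via R2 from deriv(h,d), deriv(d,j)
round 2: derive deriv(i,c) via R2 from deriv(i,a), deriv(a,c)
round 2: derive deriv(i,j) via R2 from deriv(i,d), deriv(d,j)
round 2: derive deriv(j,j) via R2 from deriv(j,d), deriv(d,j)
round 3: derive deriv(a,a) via R2 from deriv(a,c), deriv(c,a)
round 3: derive deriv(a,d) via R2 from deriv(a,c), deriv(c,d)
round 3: derive deriv(a,g) via R2 from deriv(a,c), deriv(c,g)
round 3: derive deriv(a,j) via R2 from deriv(a,i), deriv(i,j)
round 3: derive deriv(c,c) via R2 from deriv(c,a), deriv(a,c)
round 3: derive deriv(c,j) via R2 from deriv(c,d), deriv(d,j)
round 3: derive deriv(f,g) via R2 from deriv(f,c), deriv(c,g)
round 3: derive deriv(f,j) via R2 from deriv(f,d), deriv(d,j)
round 3: derive deriv(g,g) via R2 from deriv(g,c), deriv(c,g)
round 3: derive deriv(g,i) via R2 from deriv(g,a), deriv(a,i)
round 3: derive deriv(h,g) via R2 from deriv(h,c), deriv(c,g)
round 3: derive deriv(i,i) via R2 from deriv(i,a), deriv(a,i)

no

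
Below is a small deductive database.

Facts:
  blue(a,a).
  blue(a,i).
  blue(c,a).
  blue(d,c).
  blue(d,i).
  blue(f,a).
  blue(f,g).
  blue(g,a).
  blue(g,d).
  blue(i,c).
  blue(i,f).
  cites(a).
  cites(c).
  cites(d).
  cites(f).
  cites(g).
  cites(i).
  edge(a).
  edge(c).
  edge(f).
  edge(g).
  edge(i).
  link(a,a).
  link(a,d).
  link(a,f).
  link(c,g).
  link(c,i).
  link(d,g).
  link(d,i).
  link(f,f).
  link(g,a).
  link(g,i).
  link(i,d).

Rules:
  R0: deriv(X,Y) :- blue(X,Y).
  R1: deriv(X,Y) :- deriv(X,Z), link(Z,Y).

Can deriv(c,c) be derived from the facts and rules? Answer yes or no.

no

round 1: derive deriv(a,a) via R0 from blue(a,a)
round 1: derive deriv(a,i) via R0 from blue(a,i)
round 1: derive deriv(c,a) via R0 from blue(c,a)
round 1: derive deriv(d,c) via R0 from blue(d,c)
round 1: derive deriv(d,i) via R0 from blue(d,i)
round 1: derive deriv(f,a) via R0 from blue(f,a)
round 1: derive deriv(f,g) via R0 from blue(f,g)
round 1: derive deriv(g,a) via R0 from blue(g,a)
round 1: derive deriv(g,d) via R0 from blue(g,d)
round 1: derive deriv(i,c) via R0 from blue(i,c)
round 1: derive deriv(i,f) via R0 from blue(i,f)
round 2: derive deriv(a,d) via R1 from deriv(a,a), link(a,d)
round 2: derive deriv(a,f) via R1 from deriv(a,a), link(a,f)
round 2: derive deriv(c,d) via R1 from deriv(c,a), link(a,d)
round 2: derive deriv(c,f) via R1 from deriv(c,a), link(a,f)
round 2: derive deriv(d,d) via R1 from deriv(d,i), link(i,d)
round 2: derive deriv(d,g) via R1 from deriv(d,c), link(c,g)
round 2: derive deriv(f,d) via R1 from deriv(f,a), link(a,d)
round 2: derive deriv(f,f) via R1 from deriv(f,a), link(a,f)
round 2: derive deriv(f,i) via R1 from deriv(f,g), link(g,i)
round 2: derive deriv(g,f) via R1 from deriv(g,a), link(a,f)
round 2: derive deriv(g,g) via R1 from deriv(g,d), link(d,g)
round 2: derive deriv(g,i) via R1 from deriv(g,d), link(d,i)
round 2: derive deriv(i,g) via R1 from deriv(i,c), link(c,g)
round 2: derive deriv(i,i) via R1 from deriv(i,c), link(c,i)
round 3: derive deriv(a,g) via R1 from deriv(a,d), link(d,g)
round 3: derive deriv(c,g) via R1 from deriv(c,d), link(d,g)
round 3: derive deriv(c,i) via R1 from deriv(c,d), link(d,i)
round 3: derive deriv(d,a) via R1 from deriv(d,g), link(g,a)
round 3: derive deriv(i,a) via R1 from deriv(i,g), link(g,a)
round 3: derive deriv(i,d) via R1 from deriv(i,i), link(i,d)
round 4: derive deriv(d,f) via R1 from deriv(d,a), link(a,f)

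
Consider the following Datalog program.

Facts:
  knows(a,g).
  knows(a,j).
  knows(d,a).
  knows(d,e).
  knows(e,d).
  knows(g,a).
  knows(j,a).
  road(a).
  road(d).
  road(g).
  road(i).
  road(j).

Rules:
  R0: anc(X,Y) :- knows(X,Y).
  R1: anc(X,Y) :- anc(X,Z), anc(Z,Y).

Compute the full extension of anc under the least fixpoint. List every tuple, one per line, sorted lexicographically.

round 1: derive anc(a,g) via R0 from knows(a,g)
round 1: derive anc(a,j) via R0 from knows(a,j)
round 1: derive anc(d,a) via R0 from knows(d,a)
round 1: derive anc(d,e) via R0 from knows(d,e)
round 1: derive anc(e,d) via R0 from knows(e,d)
round 1: derive anc(g,a) via R0 from knows(g,a)
round 1: derive anc(j,a) via R0 from knows(j,a)
round 2: derive anc(a,a) via R1 from anc(a,g), anc(g,a)
round 2: derive anc(d,d) via R1 from anc(d,e), anc(e,d)
round 2: derive anc(d,g) via R1 from anc(d,a), anc(a,g)
round 2: derive anc(d,j) via R1 from anc(d,a), anc(a,j)
round 2: derive anc(e,a) via R1 from anc(e,d), anc(d,a)
round 2: derive anc(e,e) via R1 from anc(e,d), anc(d,e)
round 2: derive anc(g,g) via R1 from anc(g,a), anc(a,g)
round 2: derive anc(g,j) via R1 from anc(g,a), anc(a,j)
round 2: derive anc(j,g) via R1 from anc(j,a), anc(a,g)
round 2: derive anc(j,j) via R1 from anc(j,a), anc(a,j)
round 3: derive anc(e,g) via R1 from anc(e,a), anc(a,g)
round 3: derive anc(e,j) via R1 from anc(e,a), anc(a,j)

anc(a,a)
anc(a,g)
anc(a,j)
anc(d,a)
anc(d,d)
anc(d,e)
anc(d,g)
anc(d,j)
anc(e,a)
anc(e,d)
anc(e,e)
anc(e,g)
anc(e,j)
anc(g,a)
anc(g,g)
anc(g,j)
anc(j,a)
anc(j,g)
anc(j,j)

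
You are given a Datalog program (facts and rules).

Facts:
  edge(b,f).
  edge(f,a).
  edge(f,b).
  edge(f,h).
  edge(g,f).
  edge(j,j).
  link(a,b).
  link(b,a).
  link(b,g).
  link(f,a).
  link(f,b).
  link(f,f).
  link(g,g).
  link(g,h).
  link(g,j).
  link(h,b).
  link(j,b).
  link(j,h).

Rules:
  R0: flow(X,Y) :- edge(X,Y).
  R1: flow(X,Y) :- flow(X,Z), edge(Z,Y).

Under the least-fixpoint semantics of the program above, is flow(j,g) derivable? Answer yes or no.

round 1: derive flow(b,f) via R0 from edge(b,f)
round 1: derive flow(f,a) via R0 from edge(f,a)
round 1: derive flow(f,b) via R0 from edge(f,b)
round 1: derive flow(f,h) via R0 from edge(f,h)
round 1: derive flow(g,f) via R0 from edge(g,f)
round 1: derive flow(j,j) via R0 from edge(j,j)
round 2: derive flow(b,a) via R1 from flow(b,f), edge(f,a)
round 2: derive flow(b,b) via R1 from flow(b,f), edge(f,b)
round 2: derive flow(b,h) via R1 from flow(b,f), edge(f,h)
round 2: derive flow(f,f) via R1 from flow(f,b), edge(b,f)
round 2: derive flow(g,a) via R1 from flow(g,f), edge(f,a)
round 2: derive flow(g,b) via R1 from flow(g,f), edge(f,b)
round 2: derive flow(g,h) via R1 from flow(g,f), edge(f,h)

no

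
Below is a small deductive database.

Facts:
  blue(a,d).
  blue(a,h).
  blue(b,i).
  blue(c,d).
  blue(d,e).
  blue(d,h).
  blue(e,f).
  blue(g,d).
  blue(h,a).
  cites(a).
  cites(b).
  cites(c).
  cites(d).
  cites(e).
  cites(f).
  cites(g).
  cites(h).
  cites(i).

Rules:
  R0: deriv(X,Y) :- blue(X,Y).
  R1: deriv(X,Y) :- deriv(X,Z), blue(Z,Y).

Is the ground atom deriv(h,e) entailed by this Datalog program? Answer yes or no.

round 1: derive deriv(a,d) via R0 from blue(a,d)
round 1: derive deriv(a,h) via R0 from blue(a,h)
round 1: derive deriv(b,i) via R0 from blue(b,i)
round 1: derive deriv(c,d) via R0 from blue(c,d)
round 1: derive deriv(d,e) via R0 from blue(d,e)
round 1: derive deriv(d,h) via R0 from blue(d,h)
round 1: derive deriv(e,f) via R0 from blue(e,f)
round 1: derive deriv(g,d) via R0 from blue(g,d)
round 1: derive deriv(h,a) via R0 from blue(h,a)
round 2: derive deriv(a,a) via R1 from deriv(a,h), blue(h,a)
round 2: derive deriv(a,e) via R1 from deriv(a,d), blue(d,e)
round 2: derive deriv(c,e) via R1 from deriv(c,d), blue(d,e)
round 2: derive deriv(c,h) via R1 from deriv(c,d), blue(d,h)
round 2: derive deriv(d,a) via R1 from deriv(d,h), blue(h,a)
round 2: derive deriv(d,f) via R1 from deriv(d,e), blue(e,f)
round 2: derive deriv(g,e) via R1 from deriv(g,d), blue(d,e)
round 2: derive deriv(g,h) via R1 from deriv(g,d), blue(d,h)
round 2: derive deriv(h,d) via R1 from deriv(h,a), blue(a,d)
round 2: derive deriv(h,h) via R1 from deriv(h,a), blue(a,h)
round 3: derive deriv(a,f) via R1 from deriv(a,e), blue(e,f)
round 3: derive deriv(c,a) via R1 from deriv(c,h), blue(h,a)
round 3: derive deriv(c,f) via R1 from deriv(c,e), blue(e,f)
round 3: derive deriv(d,d) via R1 from deriv(d,a), blue(a,d)
round 3: derive deriv(g,a) via R1 from deriv(g,h), blue(h,a)
round 3: derive deriv(g,f) via R1 from deriv(g,e), blue(e,f)
round 3: derive deriv(h,e) via R1 from deriv(h,d), blue(d,e)
round 4: derive deriv(h,f) via R1 from deriv(h,e), blue(e,f)

yes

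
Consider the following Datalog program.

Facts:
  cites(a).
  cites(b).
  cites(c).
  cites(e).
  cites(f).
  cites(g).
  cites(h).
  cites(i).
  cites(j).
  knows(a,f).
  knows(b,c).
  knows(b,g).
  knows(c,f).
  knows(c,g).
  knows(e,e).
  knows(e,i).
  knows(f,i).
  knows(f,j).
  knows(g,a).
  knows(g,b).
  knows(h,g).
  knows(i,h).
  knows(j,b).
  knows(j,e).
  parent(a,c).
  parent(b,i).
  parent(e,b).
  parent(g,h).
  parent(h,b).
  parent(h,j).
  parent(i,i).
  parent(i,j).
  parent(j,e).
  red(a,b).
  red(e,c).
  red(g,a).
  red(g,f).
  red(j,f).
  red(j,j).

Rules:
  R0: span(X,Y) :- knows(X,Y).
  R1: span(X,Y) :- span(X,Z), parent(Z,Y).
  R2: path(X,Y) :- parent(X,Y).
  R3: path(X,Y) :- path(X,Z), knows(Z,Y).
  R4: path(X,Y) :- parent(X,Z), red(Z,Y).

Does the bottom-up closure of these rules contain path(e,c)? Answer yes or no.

round 1: derive path(a,c) via R2 from parent(a,c)
round 1: derive path(b,i) via R2 from parent(b,i)
round 1: derive path(e,b) via R2 from parent(e,b)
round 1: derive path(g,h) via R2 from parent(g,h)
round 1: derive path(h,b) via R2 from parent(h,b)
round 1: derive path(h,j) via R2 from parent(h,j)
round 1: derive path(i,i) via R2 from parent(i,i)
round 1: derive path(i,j) via R2 from parent(i,j)
round 1: derive path(j,e) via R2 from parent(j,e)
round 1: derive path(h,f) via R4 from parent(h,j), red(j,f)
round 1: derive path(i,f) via R4 from parent(i,j), red(j,f)
round 1: derive path(j,c) via R4 from parent(j,e), red(e,c)
round 2: derive path(a,f) via R3 from path(a,c), knows(c,f)
round 2: derive path(a,g) via R3 from path(a,c), knows(c,g)
round 2: derive path(b,h) via R3 from path(b,i), knows(i,h)
round 2: derive path(e,c) via R3 from path(e,b), knows(b,c)
round 2: derive path(e,g) via R3 from path(e,b), knows(b,g)
round 2: derive path(g,g) via R3 from path(g,h), knows(h,g)
round 2: derive path(h,c) via R3 from path(h,b), knows(b,c)
round 2: derive path(h,e) via R3 from path(h,j), knows(j,e)
round 2: derive path(h,g) via R3 from path(h,b), knows(b,g)
round 2: derive path(h,i) via R3 from path(h,f), knows(f,i)
round 2: derive path(i,b) via R3 from path(i,j), knows(j,b)
round 2: derive path(i,e) via R3 from path(i,j), knows(j,e)
round 2: derive path(i,h) via R3 from path(i,i), knows(i,h)
round 2: derive path(j,f) via R3 from path(j,c), knows(c,f)
round 2: derive path(j,g) via R3 from path(j,c), knows(c,g)
round 2: derive path(j,i) via R3 from path(j,e), knows(e,i)
round 3: derive path(a,a) via R3 from path(a,g), knows(g,a)
round 3: derive path(a,b) via R3 from path(a,g), knows(g,b)
round 3: derive path(a,i) via R3 from path(a,f), knows(f,i)
round 3: derive path(a,j) via R3 from path(a,f), knows(f,j)
round 3: derive path(b,g) via R3 from path(b,h), knows(h,g)
round 3: derive path(e,a) via R3 from path(e,g), knows(g,a)
round 3: derive path(e,f) via R3 from path(e,c), knows(c,f)
round 3: derive path(g,a) via R3 from path(g,g), knows(g,a)
round 3: derive path(g,b) via R3 from path(g,g), knows(g,b)
round 3: derive path(h,a) via R3 from path(h,g), knows(g,a)
round 3: derive path(h,h) via R3 from path(h,i), knows(i,h)
round 3: derive path(i,c) via R3 from path(i,b), knows(b,c)
round 3: derive path(i,g) via R3 from path(i,b), knows(b,g)
round 3: derive path(j,a) via R3 from path(j,g), knows(g,a)
round 3: derive path(j,b) via R3 from path(j,g), knows(g,b)
round 3: derive path(j,h) via R3 from path(j,i), knows(i,h)
round 3: derive path(j,j) via R3 from path(j,f), knows(f,j)
round 4: derive path(a,e) via R3 from path(a,j), knows(j,e)
round 4: derive path(a,h) via R3 from path(a,i), knows(i,h)
round 4: derive path(b,a) via R3 from path(b,g), knows(g,a)
round 4: derive path(b,b) via R3 from path(b,g), knows(g,b)
round 4: derive path(e,i) via R3 from path(e,f), knows(f,i)
round 4: derive path(e,j) via R3 from path(e,f), knows(f,j)
round 4: derive path(g,c) via R3 from path(g,b), knows(b,c)
round 4: derive path(g,f) via R3 from path(g,a), knows(a,f)
round 4: derive path(i,a) via R3 from path(i,g), knows(g,a)
round 5: derive path(b,c) via R3 from path(b,b), knows(b,c)
round 5: derive path(b,f) via R3 from path(b,a), knows(a,f)
round 5: derive path(e,e) via R3 from path(e,j), knows(j,e)
round 5: derive path(e,h) via R3 from path(e,i), knows(i,h)
round 5: derive path(g,i) via R3 from path(g,f), knows(f,i)
round 5: derive path(g,j) via R3 from path(g,f), knows(f,j)
round 6: derive path(b,j) via R3 from path(b,f), knows(f,j)
round 6: derive path(g,e) via R3 from path(g,j), knows(j,e)
round 7: derive path(b,e) via R3 from path(b,j), knows(j,e)

yes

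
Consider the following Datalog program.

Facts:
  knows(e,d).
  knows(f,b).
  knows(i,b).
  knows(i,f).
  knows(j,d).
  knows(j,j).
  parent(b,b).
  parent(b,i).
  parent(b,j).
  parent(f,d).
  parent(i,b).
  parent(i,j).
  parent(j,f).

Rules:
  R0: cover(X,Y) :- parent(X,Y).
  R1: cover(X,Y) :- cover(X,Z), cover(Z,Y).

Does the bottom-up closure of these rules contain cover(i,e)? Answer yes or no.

round 1: derive cover(b,b) via R0 from parent(b,b)
round 1: derive cover(b,i) via R0 from parent(b,i)
round 1: derive cover(b,j) via R0 from parent(b,j)
round 1: derive cover(f,d) via R0 from parent(f,d)
round 1: derive cover(i,b) via R0 from parent(i,b)
round 1: derive cover(i,j) via R0 from parent(i,j)
round 1: derive cover(j,f) via R0 from parent(j,f)
round 2: derive cover(b,f) via R1 from cover(b,j), cover(j,f)
round 2: derive cover(i,f) via R1 from cover(i,j), cover(j,f)
round 2: derive cover(i,i) via R1 from cover(i,b), cover(b,i)
round 2: derive cover(j,d) via R1 from cover(j,f), cover(f,d)
round 3: derive cover(b,d) via R1 from cover(b,f), cover(f,d)
round 3: derive cover(i,d) via R1 from cover(i,f), cover(f,d)

no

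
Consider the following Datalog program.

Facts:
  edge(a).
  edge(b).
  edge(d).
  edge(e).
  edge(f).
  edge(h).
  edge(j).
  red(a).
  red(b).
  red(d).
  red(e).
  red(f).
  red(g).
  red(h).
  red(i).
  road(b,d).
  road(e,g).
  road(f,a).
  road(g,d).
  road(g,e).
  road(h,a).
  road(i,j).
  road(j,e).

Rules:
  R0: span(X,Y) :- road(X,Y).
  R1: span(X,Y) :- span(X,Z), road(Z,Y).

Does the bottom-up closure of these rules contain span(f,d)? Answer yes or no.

no

round 1: derive span(b,d) via R0 from road(b,d)
round 1: derive span(e,g) via R0 from road(e,g)
round 1: derive span(f,a) via R0 from road(f,a)
round 1: derive span(g,d) via R0 from road(g,d)
round 1: derive span(g,e) via R0 from road(g,e)
round 1: derive span(h,a) via R0 from road(h,a)
round 1: derive span(i,j) via R0 from road(i,j)
round 1: derive span(j,e) via R0 from road(j,e)
round 2: derive span(e,d) via R1 from span(e,g), road(g,d)
round 2: derive span(e,e) via R1 from span(e,g), road(g,e)
round 2: derive span(g,g) via R1 from span(g,e), road(e,g)
round 2: derive span(i,e) via R1 from span(i,j), road(j,e)
round 2: derive span(j,g) via R1 from span(j,e), road(e,g)
round 3: derive span(i,g) via R1 from span(i,e), road(e,g)
round 3: derive span(j,d) via R1 from span(j,g), road(g,d)
round 4: derive span(i,d) via R1 from span(i,g), road(g,d)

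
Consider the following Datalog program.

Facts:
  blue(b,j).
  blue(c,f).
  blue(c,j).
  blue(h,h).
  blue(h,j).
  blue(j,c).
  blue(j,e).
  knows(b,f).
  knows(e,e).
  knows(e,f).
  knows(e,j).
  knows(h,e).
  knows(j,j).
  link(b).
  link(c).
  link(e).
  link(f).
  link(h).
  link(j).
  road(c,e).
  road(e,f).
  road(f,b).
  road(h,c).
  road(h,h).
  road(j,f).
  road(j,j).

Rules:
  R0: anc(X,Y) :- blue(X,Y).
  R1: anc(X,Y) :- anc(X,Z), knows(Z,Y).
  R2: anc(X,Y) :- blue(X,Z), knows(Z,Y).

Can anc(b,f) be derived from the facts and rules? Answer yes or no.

round 1: derive anc(b,j) via R0 from blue(b,j)
round 1: derive anc(c,f) via R0 from blue(c,f)
round 1: derive anc(c,j) via R0 from blue(c,j)
round 1: derive anc(h,h) via R0 from blue(h,h)
round 1: derive anc(h,j) via R0 from blue(h,j)
round 1: derive anc(j,c) via R0 from blue(j,c)
round 1: derive anc(j,e) via R0 from blue(j,e)
round 1: derive anc(h,e) via R2 from blue(h,h), knows(h,e)
round 1: derive anc(j,f) via R2 from blue(j,e), knows(e,f)
round 1: derive anc(j,j) via R2 from blue(j,e), knows(e,j)
round 2: derive anc(h,f) via R1 from anc(h,e), knows(e,f)

no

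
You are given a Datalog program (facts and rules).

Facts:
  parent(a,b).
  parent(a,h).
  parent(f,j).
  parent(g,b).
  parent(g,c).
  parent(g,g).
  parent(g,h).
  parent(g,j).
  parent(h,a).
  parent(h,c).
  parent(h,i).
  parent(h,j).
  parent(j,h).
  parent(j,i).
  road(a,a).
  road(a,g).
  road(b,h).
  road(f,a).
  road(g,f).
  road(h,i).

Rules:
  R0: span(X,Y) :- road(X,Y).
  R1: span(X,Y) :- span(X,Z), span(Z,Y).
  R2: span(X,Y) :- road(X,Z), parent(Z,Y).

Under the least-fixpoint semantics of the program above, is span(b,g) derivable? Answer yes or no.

yes

round 1: derive span(a,a) via R0 from road(a,a)
round 1: derive span(a,g) via R0 from road(a,g)
round 1: derive span(b,h) via R0 from road(b,h)
round 1: derive span(f,a) via R0 from road(f,a)
round 1: derive span(g,f) via R0 from road(g,f)
round 1: derive span(h,i) via R0 from road(h,i)
round 1: derive span(a,b) via R2 from road(a,a), parent(a,b)
round 1: derive span(a,c) via R2 from road(a,g), parent(g,c)
round 1: derive span(a,h) via R2 from road(a,a), parent(a,h)
round 1: derive span(a,j) via R2 from road(a,g), parent(g,j)
round 1: derive span(b,a) via R2 from road(b,h), parent(h,a)
round 1: derive span(b,c) via R2 from road(b,h), parent(h,c)
round 1: derive span(b,i) via R2 from road(b,h), parent(h,i)
round 1: derive span(b,j) via R2 from road(b,h), parent(h,j)
round 1: derive span(f,b) via R2 from road(f,a), parent(a,b)
round 1: derive span(f,h) via R2 from road(f,a), parent(a,h)
round 1: derive span(g,j) via R2 from road(g,f), parent(f,j)
round 2: derive span(a,f) via R1 from span(a,g), span(g,f)
round 2: derive span(a,i) via R1 from span(a,b), span(b,i)
round 2: derive span(b,b) via R1 from span(b,a), span(a,b)
round 2: derive span(b,g) via R1 from span(b,a), span(a,g)
round 2: derive span(f,c) via R1 from span(f,a), span(a,c)
round 2: derive span(f,g) via R1 from span(f,a), span(a,g)
round 2: derive span(f,i) via R1 from span(f,b), span(b,i)
round 2: derive span(f,j) via R1 from span(f,a), span(a,j)
round 2: derive span(g,a) via R1 from span(g,f), span(f,a)
round 2: derive span(g,b) via R1 from span(g,f), span(f,b)
round 2: derive span(g,h) via R1 from span(g,f), span(f,h)
round 3: derive span(b,f) via R1 from span(b,a), span(a,f)
round 3: derive span(f,f) via R1 from span(f,a), span(a,f)
round 3: derive span(g,c) via R1 from span(g,a), span(a,c)
round 3: derive span(g,g) via R1 from span(g,a), span(a,g)
round 3: derive span(g,i) via R1 from span(g,a), span(a,i)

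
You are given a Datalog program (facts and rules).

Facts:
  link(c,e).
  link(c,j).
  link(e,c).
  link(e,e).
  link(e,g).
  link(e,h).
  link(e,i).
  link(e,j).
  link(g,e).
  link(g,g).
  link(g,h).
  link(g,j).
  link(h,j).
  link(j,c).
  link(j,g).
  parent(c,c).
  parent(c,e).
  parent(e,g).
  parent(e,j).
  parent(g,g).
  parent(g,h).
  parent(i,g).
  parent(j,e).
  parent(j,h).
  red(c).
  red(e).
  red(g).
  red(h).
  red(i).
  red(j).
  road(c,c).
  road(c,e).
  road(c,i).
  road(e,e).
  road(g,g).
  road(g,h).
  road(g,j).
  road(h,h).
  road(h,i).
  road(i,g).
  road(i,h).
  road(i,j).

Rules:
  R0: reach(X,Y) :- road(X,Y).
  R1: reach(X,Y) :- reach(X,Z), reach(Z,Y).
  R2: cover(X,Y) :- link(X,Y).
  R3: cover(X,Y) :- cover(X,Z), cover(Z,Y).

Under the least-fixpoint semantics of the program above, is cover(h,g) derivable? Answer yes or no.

round 1: derive cover(c,e) via R2 from link(c,e)
round 1: derive cover(c,j) via R2 from link(c,j)
round 1: derive cover(e,c) via R2 from link(e,c)
round 1: derive cover(e,e) via R2 from link(e,e)
round 1: derive cover(e,g) via R2 from link(e,g)
round 1: derive cover(e,h) via R2 from link(e,h)
round 1: derive cover(e,i) via R2 from link(e,i)
round 1: derive cover(e,j) via R2 from link(e,j)
round 1: derive cover(g,e) via R2 from link(g,e)
round 1: derive cover(g,g) via R2 from link(g,g)
round 1: derive cover(g,h) via R2 from link(g,h)
round 1: derive cover(g,j) via R2 from link(g,j)
round 1: derive cover(h,j) via R2 from link(h,j)
round 1: derive cover(j,c) via R2 from link(j,c)
round 1: derive cover(j,g) via R2 from link(j,g)
round 2: derive cover(c,c) via R3 from cover(c,e), cover(e,c)
round 2: derive cover(c,g) via R3 from cover(c,e), cover(e,g)
round 2: derive cover(c,h) via R3 from cover(c,e), cover(e,h)
round 2: derive cover(c,i) via R3 from cover(c,e), cover(e,i)
round 2: derive cover(g,c) via R3 from cover(g,e), cover(e,c)
round 2: derive cover(g,i) via R3 from cover(g,e), cover(e,i)
round 2: derive cover(h,c) via R3 from cover(h,j), cover(j,c)
round 2: derive cover(h,g) via R3 from cover(h,j), cover(j,g)
round 2: derive cover(j,e) via R3 from cover(j,c), cover(c,e)
round 2: derive cover(j,h) via R3 from cover(j,g), cover(g,h)
round 2: derive cover(j,j) via R3 from cover(j,c), cover(c,j)
round 3: derive cover(h,e) via R3 from cover(h,c), cover(c,e)
round 3: derive cover(h,h) via R3 from cover(h,c), cover(c,h)
round 3: derive cover(h,i) via R3 from cover(h,c), cover(c,i)
round 3: derive cover(j,i) via R3 from cover(j,c), cover(c,i)

yes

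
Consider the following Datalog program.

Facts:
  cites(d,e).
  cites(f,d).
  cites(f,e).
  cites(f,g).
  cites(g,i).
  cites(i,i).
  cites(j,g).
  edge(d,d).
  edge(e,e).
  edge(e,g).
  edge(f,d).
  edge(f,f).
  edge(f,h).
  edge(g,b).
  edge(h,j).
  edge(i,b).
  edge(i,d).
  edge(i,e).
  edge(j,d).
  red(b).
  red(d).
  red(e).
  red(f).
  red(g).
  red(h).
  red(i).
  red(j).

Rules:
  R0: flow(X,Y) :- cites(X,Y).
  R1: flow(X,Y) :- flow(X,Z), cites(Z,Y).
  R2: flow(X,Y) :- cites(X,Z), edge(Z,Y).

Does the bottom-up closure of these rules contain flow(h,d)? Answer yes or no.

no

round 1: derive flow(d,e) via R0 from cites(d,e)
round 1: derive flow(f,d) via R0 from cites(f,d)
round 1: derive flow(f,e) via R0 from cites(f,e)
round 1: derive flow(f,g) via R0 from cites(f,g)
round 1: derive flow(g,i) via R0 from cites(g,i)
round 1: derive flow(i,i) via R0 from cites(i,i)
round 1: derive flow(j,g) via R0 from cites(j,g)
round 1: derive flow(d,g) via R2 from cites(d,e), edge(e,g)
round 1: derive flow(f,b) via R2 from cites(f,g), edge(g,b)
round 1: derive flow(g,b) via R2 from cites(g,i), edge(i,b)
round 1: derive flow(g,d) via R2 from cites(g,i), edge(i,d)
round 1: derive flow(g,e) via R2 from cites(g,i), edge(i,e)
round 1: derive flow(i,b) via R2 from cites(i,i), edge(i,b)
round 1: derive flow(i,d) via R2 from cites(i,i), edge(i,d)
round 1: derive flow(i,e) via R2 from cites(i,i), edge(i,e)
round 1: derive flow(j,b) via R2 from cites(j,g), edge(g,b)
round 2: derive flow(d,i) via R1 from flow(d,g), cites(g,i)
round 2: derive flow(f,i) via R1 from flow(f,g), cites(g,i)
round 2: derive flow(j,i) via R1 from flow(j,g), cites(g,i)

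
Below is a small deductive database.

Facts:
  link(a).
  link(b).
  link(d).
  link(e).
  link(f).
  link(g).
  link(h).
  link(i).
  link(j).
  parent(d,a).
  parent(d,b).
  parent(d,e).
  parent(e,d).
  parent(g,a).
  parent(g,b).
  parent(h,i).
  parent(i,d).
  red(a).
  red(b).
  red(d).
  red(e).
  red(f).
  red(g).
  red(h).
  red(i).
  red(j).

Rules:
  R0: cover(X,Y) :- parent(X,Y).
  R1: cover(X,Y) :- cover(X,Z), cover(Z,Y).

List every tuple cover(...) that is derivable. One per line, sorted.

cover(d,a)
cover(d,b)
cover(d,d)
cover(d,e)
cover(e,a)
cover(e,b)
cover(e,d)
cover(e,e)
cover(g,a)
cover(g,b)
cover(h,a)
cover(h,b)
cover(h,d)
cover(h,e)
cover(h,i)
cover(i,a)
cover(i,b)
cover(i,d)
cover(i,e)

round 1: derive cover(d,a) via R0 from parent(d,a)
round 1: derive cover(d,b) via R0 from parent(d,b)
round 1: derive cover(d,e) via R0 from parent(d,e)
round 1: derive cover(e,d) via R0 from parent(e,d)
round 1: derive cover(g,a) via R0 from parent(g,a)
round 1: derive cover(g,b) via R0 from parent(g,b)
round 1: derive cover(h,i) via R0 from parent(h,i)
round 1: derive cover(i,d) via R0 from parent(i,d)
round 2: derive cover(d,d) via R1 from cover(d,e), cover(e,d)
round 2: derive cover(e,a) via R1 from cover(e,d), cover(d,a)
round 2: derive cover(e,b) via R1 from cover(e,d), cover(d,b)
round 2: derive cover(e,e) via R1 from cover(e,d), cover(d,e)
round 2: derive cover(h,d) via R1 from cover(h,i), cover(i,d)
round 2: derive cover(i,a) via R1 from cover(i,d), cover(d,a)
round 2: derive cover(i,b) via R1 from cover(i,d), cover(d,b)
round 2: derive cover(i,e) via R1 from cover(i,d), cover(d,e)
round 3: derive cover(h,a) via R1 from cover(h,d), cover(d,a)
round 3: derive cover(h,b) via R1 from cover(h,d), cover(d,b)
round 3: derive cover(h,e) via R1 from cover(h,d), cover(d,e)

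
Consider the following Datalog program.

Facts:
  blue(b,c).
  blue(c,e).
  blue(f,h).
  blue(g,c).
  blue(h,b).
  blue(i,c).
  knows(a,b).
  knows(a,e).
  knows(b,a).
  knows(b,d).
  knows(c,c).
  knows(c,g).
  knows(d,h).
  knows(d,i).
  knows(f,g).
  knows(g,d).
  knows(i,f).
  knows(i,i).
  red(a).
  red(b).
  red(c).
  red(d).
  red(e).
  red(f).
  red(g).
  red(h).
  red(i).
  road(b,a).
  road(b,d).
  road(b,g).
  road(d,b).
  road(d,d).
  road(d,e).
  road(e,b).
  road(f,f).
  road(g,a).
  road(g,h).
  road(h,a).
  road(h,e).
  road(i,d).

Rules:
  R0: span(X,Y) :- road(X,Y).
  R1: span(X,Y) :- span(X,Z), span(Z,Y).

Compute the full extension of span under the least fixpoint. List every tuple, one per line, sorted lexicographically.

span(b,a)
span(b,b)
span(b,d)
span(b,e)
span(b,g)
span(b,h)
span(d,a)
span(d,b)
span(d,d)
span(d,e)
span(d,g)
span(d,h)
span(e,a)
span(e,b)
span(e,d)
span(e,e)
span(e,g)
span(e,h)
span(f,f)
span(g,a)
span(g,b)
span(g,d)
span(g,e)
span(g,g)
span(g,h)
span(h,a)
span(h,b)
span(h,d)
span(h,e)
span(h,g)
span(h,h)
span(i,a)
span(i,b)
span(i,d)
span(i,e)
span(i,g)
span(i,h)

round 1: derive span(b,a) via R0 from road(b,a)
round 1: derive span(b,d) via R0 from road(b,d)
round 1: derive span(b,g) via R0 from road(b,g)
round 1: derive span(d,b) via R0 from road(d,b)
round 1: derive span(d,d) via R0 from road(d,d)
round 1: derive span(d,e) via R0 from road(d,e)
round 1: derive span(e,b) via R0 from road(e,b)
round 1: derive span(f,f) via R0 from road(f,f)
round 1: derive span(g,a) via R0 from road(g,a)
round 1: derive span(g,h) via R0 from road(g,h)
round 1: derive span(h,a) via R0 from road(h,a)
round 1: derive span(h,e) via R0 from road(h,e)
round 1: derive span(i,d) via R0 from road(i,d)
round 2: derive span(b,b) via R1 from span(b,d), span(d,b)
round 2: derive span(b,e) via R1 from span(b,d), span(d,e)
round 2: derive span(b,h) via R1 from span(b,g), span(g,h)
round 2: derive span(d,a) via R1 from span(d,b), span(b,a)
round 2: derive span(d,g) via R1 from span(d,b), span(b,g)
round 2: derive span(e,a) via R1 from span(e,b), span(b,a)
round 2: derive span(e,d) via R1 from span(e,b), span(b,d)
round 2: derive span(e,g) via R1 from span(e,b), span(b,g)
round 2: derive span(g,e) via R1 from span(g,h), span(h,e)
round 2: derive span(h,b) via R1 from span(h,e), span(e,b)
round 2: derive span(i,b) via R1 from span(i,d), span(d,b)
round 2: derive span(i,e) via R1 from span(i,d), span(d,e)
round 3: derive span(d,h) via R1 from span(d,b), span(b,h)
round 3: derive span(e,e) via R1 from span(e,b), span(b,e)
round 3: derive span(e,h) via R1 from span(e,b), span(b,h)
round 3: derive span(g,b) via R1 from span(g,e), span(e,b)
round 3: derive span(g,d) via R1 from span(g,e), span(e,d)
round 3: derive span(g,g) via R1 from span(g,e), span(e,g)
round 3: derive span(h,d) via R1 from span(h,b), span(b,d)
round 3: derive span(h,g) via R1 from span(h,b), span(b,g)
round 3: derive span(h,h) via R1 from span(h,b), span(b,h)
round 3: derive span(i,a) via R1 from span(i,b), span(b,a)
round 3: derive span(i,g) via R1 from span(i,b), span(b,g)
round 3: derive span(i,h) via R1 from span(i,b), span(b,h)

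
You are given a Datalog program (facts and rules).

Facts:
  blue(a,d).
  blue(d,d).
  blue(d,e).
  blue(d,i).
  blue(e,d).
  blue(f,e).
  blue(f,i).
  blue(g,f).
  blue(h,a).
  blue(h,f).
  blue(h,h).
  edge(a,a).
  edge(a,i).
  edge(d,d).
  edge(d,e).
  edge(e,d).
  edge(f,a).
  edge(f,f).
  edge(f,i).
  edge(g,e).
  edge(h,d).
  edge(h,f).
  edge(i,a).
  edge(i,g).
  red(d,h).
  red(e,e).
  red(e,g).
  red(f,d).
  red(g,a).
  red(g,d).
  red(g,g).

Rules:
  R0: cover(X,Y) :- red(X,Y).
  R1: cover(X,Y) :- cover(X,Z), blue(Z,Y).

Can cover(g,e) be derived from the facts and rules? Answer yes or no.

yes

round 1: derive cover(d,h) via R0 from red(d,h)
round 1: derive cover(e,e) via R0 from red(e,e)
round 1: derive cover(e,g) via R0 from red(e,g)
round 1: derive cover(f,d) via R0 from red(f,d)
round 1: derive cover(g,a) via R0 from red(g,a)
round 1: derive cover(g,d) via R0 from red(g,d)
round 1: derive cover(g,g) via R0 from red(g,g)
round 2: derive cover(d,a) via R1 from cover(d,h), blue(h,a)
round 2: derive cover(d,f) via R1 from cover(d,h), blue(h,f)
round 2: derive cover(e,d) via R1 from cover(e,e), blue(e,d)
round 2: derive cover(e,f) via R1 from cover(e,g), blue(g,f)
round 2: derive cover(f,e) via R1 from cover(f,d), blue(d,e)
round 2: derive cover(f,i) via R1 from cover(f,d), blue(d,i)
round 2: derive cover(g,e) via R1 from cover(g,d), blue(d,e)
round 2: derive cover(g,f) via R1 from cover(g,g), blue(g,f)
round 2: derive cover(g,i) via R1 from cover(g,d), blue(d,i)
round 3: derive cover(d,d) via R1 from cover(d,a), blue(a,d)
round 3: derive cover(d,e) via R1 from cover(d,f), blue(f,e)
round 3: derive cover(d,i) via R1 from cover(d,f), blue(f,i)
round 3: derive cover(e,i) via R1 from cover(e,d), blue(d,i)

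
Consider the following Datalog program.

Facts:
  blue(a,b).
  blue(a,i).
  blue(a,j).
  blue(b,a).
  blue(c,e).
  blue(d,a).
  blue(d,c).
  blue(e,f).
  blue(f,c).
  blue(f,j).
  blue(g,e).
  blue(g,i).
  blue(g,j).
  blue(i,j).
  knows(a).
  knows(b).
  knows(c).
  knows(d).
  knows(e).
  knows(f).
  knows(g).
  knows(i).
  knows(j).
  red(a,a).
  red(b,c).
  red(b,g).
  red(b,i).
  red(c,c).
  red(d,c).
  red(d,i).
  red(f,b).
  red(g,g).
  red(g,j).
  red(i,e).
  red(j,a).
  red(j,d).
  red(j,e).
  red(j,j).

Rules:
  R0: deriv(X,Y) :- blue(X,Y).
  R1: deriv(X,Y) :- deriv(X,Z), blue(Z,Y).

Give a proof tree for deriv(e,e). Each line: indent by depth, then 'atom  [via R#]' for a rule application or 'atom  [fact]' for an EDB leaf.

round 1: derive deriv(a,b) via R0 from blue(a,b)
round 1: derive deriv(a,i) via R0 from blue(a,i)
round 1: derive deriv(a,j) via R0 from blue(a,j)
round 1: derive deriv(b,a) via R0 from blue(b,a)
round 1: derive deriv(c,e) via R0 from blue(c,e)
round 1: derive deriv(d,a) via R0 from blue(d,a)
round 1: derive deriv(d,c) via R0 from blue(d,c)
round 1: derive deriv(e,f) via R0 from blue(e,f)
round 1: derive deriv(f,c) via R0 from blue(f,c)
round 1: derive deriv(f,j) via R0 from blue(f,j)
round 1: derive deriv(g,e) via R0 from blue(g,e)
round 1: derive deriv(g,i) via R0 from blue(g,i)
round 1: derive deriv(g,j) via R0 from blue(g,j)
round 1: derive deriv(i,j) via R0 from blue(i,j)
round 2: derive deriv(a,a) via R1 from deriv(a,b), blue(b,a)
round 2: derive deriv(b,b) via R1 from deriv(b,a), blue(a,b)
round 2: derive deriv(b,i) via R1 from deriv(b,a), blue(a,i)
round 2: derive deriv(b,j) via R1 from deriv(b,a), blue(a,j)
round 2: derive deriv(c,f) via R1 from deriv(c,e), blue(e,f)
round 2: derive deriv(d,b) via R1 from deriv(d,a), blue(a,b)
round 2: derive deriv(d,e) via R1 from deriv(d,c), blue(c,e)
round 2: derive deriv(d,i) via R1 from deriv(d,a), blue(a,i)
round 2: derive deriv(d,j) via R1 from deriv(d,a), blue(a,j)
round 2: derive deriv(e,c) via R1 from deriv(e,f), blue(f,c)
round 2: derive deriv(e,j) via R1 from deriv(e,f), blue(f,j)
round 2: derive deriv(f,e) via R1 from deriv(f,c), blue(c,e)
round 2: derive deriv(g,f) via R1 from deriv(g,e), blue(e,f)
round 3: derive deriv(c,c) via R1 from deriv(c,f), blue(f,c)
round 3: derive deriv(c,j) via R1 from deriv(c,f), blue(f,j)
round 3: derive deriv(d,f) via R1 from deriv(d,e), blue(e,f)
round 3: derive deriv(e,e) via R1 from deriv(e,c), blue(c,e)
round 3: derive deriv(f,f) via R1 from deriv(f,e), blue(e,f)
round 3: derive deriv(g,c) via R1 from deriv(g,f), blue(f,c)

deriv(e,e)  [via R1]
  deriv(e,c)  [via R1]
    deriv(e,f)  [via R0]
      blue(e,f)  [fact]
    blue(f,c)  [fact]
  blue(c,e)  [fact]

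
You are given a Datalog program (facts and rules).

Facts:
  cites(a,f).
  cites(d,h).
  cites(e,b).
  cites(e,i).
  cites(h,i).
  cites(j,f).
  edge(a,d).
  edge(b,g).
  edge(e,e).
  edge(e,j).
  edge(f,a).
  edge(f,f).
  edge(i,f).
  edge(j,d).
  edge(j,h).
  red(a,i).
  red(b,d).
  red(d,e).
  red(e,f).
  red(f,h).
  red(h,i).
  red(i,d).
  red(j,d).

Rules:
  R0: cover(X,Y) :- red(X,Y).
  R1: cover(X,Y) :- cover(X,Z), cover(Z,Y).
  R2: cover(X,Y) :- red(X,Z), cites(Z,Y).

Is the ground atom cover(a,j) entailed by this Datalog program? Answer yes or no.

no

round 1: derive cover(a,i) via R0 from red(a,i)
round 1: derive cover(b,d) via R0 from red(b,d)
round 1: derive cover(d,e) via R0 from red(d,e)
round 1: derive cover(e,f) via R0 from red(e,f)
round 1: derive cover(f,h) via R0 from red(f,h)
round 1: derive cover(h,i) via R0 from red(h,i)
round 1: derive cover(i,d) via R0 from red(i,d)
round 1: derive cover(j,d) via R0 from red(j,d)
round 1: derive cover(b,h) via R2 from red(b,d), cites(d,h)
round 1: derive cover(d,b) via R2 from red(d,e), cites(e,b)
round 1: derive cover(d,i) via R2 from red(d,e), cites(e,i)
round 1: derive cover(f,i) via R2 from red(f,h), cites(h,i)
round 1: derive cover(i,h) via R2 from red(i,d), cites(d,h)
round 1: derive cover(j,h) via R2 from red(j,d), cites(d,h)
round 2: derive cover(a,d) via R1 from cover(a,i), cover(i,d)
round 2: derive cover(a,h) via R1 from cover(a,i), cover(i,h)
round 2: derive cover(b,b) via R1 from cover(b,d), cover(d,b)
round 2: derive cover(b,e) via R1 from cover(b,d), cover(d,e)
round 2: derive cover(b,i) via R1 from cover(b,d), cover(d,i)
round 2: derive cover(d,d) via R1 from cover(d,b), cover(b,d)
round 2: derive cover(d,f) via R1 from cover(d,e), cover(e,f)
round 2: derive cover(d,h) via R1 from cover(d,b), cover(b,h)
round 2: derive cover(e,h) via R1 from cover(e,f), cover(f,h)
round 2: derive cover(e,i) via R1 from cover(e,f), cover(f,i)
round 2: derive cover(f,d) via R1 from cover(f,i), cover(i,d)
round 2: derive cover(h,d) via R1 from cover(h,i), cover(i,d)
round 2: derive cover(h,h) via R1 from cover(h,i), cover(i,h)
round 2: derive cover(i,b) via R1 from cover(i,d), cover(d,b)
round 2: derive cover(i,e) via R1 from cover(i,d), cover(d,e)
round 2: derive cover(i,i) via R1 from cover(i,d), cover(d,i)
round 2: derive cover(j,b) via R1 from cover(j,d), cover(d,b)
round 2: derive cover(j,e) via R1 from cover(j,d), cover(d,e)
round 2: derive cover(j,i) via R1 from cover(j,d), cover(d,i)
round 3: derive cover(a,b) via R1 from cover(a,d), cover(d,b)
round 3: derive cover(a,e) via R1 from cover(a,d), cover(d,e)
round 3: derive cover(a,f) via R1 from cover(a,d), cover(d,f)
round 3: derive cover(b,f) via R1 from cover(b,d), cover(d,f)
round 3: derive cover(e,b) via R1 from cover(e,i), cover(i,b)
round 3: derive cover(e,d) via R1 from cover(e,f), cover(f,d)
round 3: derive cover(e,e) via R1 from cover(e,i), cover(i,e)
round 3: derive cover(f,b) via R1 from cover(f,d), cover(d,b)
round 3: derive cover(f,e) via R1 from cover(f,d), cover(d,e)
round 3: derive cover(f,f) via R1 from cover(f,d), cover(d,f)
round 3: derive cover(h,b) via R1 from cover(h,d), cover(d,b)
round 3: derive cover(h,e) via R1 from cover(h,d), cover(d,e)
round 3: derive cover(h,f) via R1 from cover(h,d), cover(d,f)
round 3: derive cover(i,f) via R1 from cover(i,d), cover(d,f)
round 3: derive cover(j,f) via R1 from cover(j,d), cover(d,f)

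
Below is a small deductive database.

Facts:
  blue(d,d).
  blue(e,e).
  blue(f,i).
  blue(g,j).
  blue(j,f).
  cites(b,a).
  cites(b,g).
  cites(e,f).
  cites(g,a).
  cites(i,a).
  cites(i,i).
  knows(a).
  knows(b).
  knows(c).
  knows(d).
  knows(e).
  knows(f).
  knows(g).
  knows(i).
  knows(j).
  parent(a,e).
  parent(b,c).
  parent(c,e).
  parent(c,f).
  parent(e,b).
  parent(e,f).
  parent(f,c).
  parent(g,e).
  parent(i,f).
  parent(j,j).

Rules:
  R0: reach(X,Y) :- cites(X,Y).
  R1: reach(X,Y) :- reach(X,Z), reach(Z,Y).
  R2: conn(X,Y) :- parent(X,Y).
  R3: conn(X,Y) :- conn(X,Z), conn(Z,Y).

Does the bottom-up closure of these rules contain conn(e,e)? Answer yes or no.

yes

round 1: derive conn(a,e) via R2 from parent(a,e)
round 1: derive conn(b,c) via R2 from parent(b,c)
round 1: derive conn(c,e) via R2 from parent(c,e)
round 1: derive conn(c,f) via R2 from parent(c,f)
round 1: derive conn(e,b) via R2 from parent(e,b)
round 1: derive conn(e,f) via R2 from parent(e,f)
round 1: derive conn(f,c) via R2 from parent(f,c)
round 1: derive conn(g,e) via R2 from parent(g,e)
round 1: derive conn(i,f) via R2 from parent(i,f)
round 1: derive conn(j,j) via R2 from parent(j,j)
round 2: derive conn(a,b) via R3 from conn(a,e), conn(e,b)
round 2: derive conn(a,f) via R3 from conn(a,e), conn(e,f)
round 2: derive conn(b,e) via R3 from conn(b,c), conn(c,e)
round 2: derive conn(b,f) via R3 from conn(b,c), conn(c,f)
round 2: derive conn(c,b) via R3 from conn(c,e), conn(e,b)
round 2: derive conn(c,c) via R3 from conn(c,f), conn(f,c)
round 2: derive conn(e,c) via R3 from conn(e,b), conn(b,c)
round 2: derive conn(f,e) via R3 from conn(f,c), conn(c,e)
round 2: derive conn(f,f) via R3 from conn(f,c), conn(c,f)
round 2: derive conn(g,b) via R3 from conn(g,e), conn(e,b)
round 2: derive conn(g,f) via R3 from conn(g,e), conn(e,f)
round 2: derive conn(i,c) via R3 from conn(i,f), conn(f,c)
round 3: derive conn(a,c) via R3 from conn(a,b), conn(b,c)
round 3: derive conn(b,b) via R3 from conn(b,c), conn(c,b)
round 3: derive conn(e,e) via R3 from conn(e,b), conn(b,e)
round 3: derive conn(f,b) via R3 from conn(f,c), conn(c,b)
round 3: derive conn(g,c) via R3 from conn(g,b), conn(b,c)
round 3: derive conn(i,b) via R3 from conn(i,c), conn(c,b)
round 3: derive conn(i,e) via R3 from conn(i,c), conn(c,e)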